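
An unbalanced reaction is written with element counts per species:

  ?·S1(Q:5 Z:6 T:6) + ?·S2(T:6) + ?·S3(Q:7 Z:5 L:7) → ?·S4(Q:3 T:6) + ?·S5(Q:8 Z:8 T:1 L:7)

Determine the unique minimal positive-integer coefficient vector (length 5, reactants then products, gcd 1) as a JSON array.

Q: 3·5+1·0+6·7 = 57 | 3·3+6·8 = 57
Z: 3·6+1·0+6·5 = 48 | 3·0+6·8 = 48
T: 3·6+1·6+6·0 = 24 | 3·6+6·1 = 24
L: 3·0+1·0+6·7 = 42 | 3·0+6·7 = 42
gcd(3,1,6,3,6) = 1

Coefficients: [3, 1, 6, 3, 6]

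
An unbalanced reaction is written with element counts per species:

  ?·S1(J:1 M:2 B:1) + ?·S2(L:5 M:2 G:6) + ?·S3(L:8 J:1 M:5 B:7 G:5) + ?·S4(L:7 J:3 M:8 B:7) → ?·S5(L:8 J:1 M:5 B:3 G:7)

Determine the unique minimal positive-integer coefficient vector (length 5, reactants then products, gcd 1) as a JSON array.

L: 1·0+5·5+1·8+1·7 = 40 | 5·8 = 40
J: 1·1+5·0+1·1+1·3 = 5 | 5·1 = 5
M: 1·2+5·2+1·5+1·8 = 25 | 5·5 = 25
B: 1·1+5·0+1·7+1·7 = 15 | 5·3 = 15
G: 1·0+5·6+1·5+1·0 = 35 | 5·7 = 35
gcd(1,5,1,1,5) = 1

Coefficients: [1, 5, 1, 1, 5]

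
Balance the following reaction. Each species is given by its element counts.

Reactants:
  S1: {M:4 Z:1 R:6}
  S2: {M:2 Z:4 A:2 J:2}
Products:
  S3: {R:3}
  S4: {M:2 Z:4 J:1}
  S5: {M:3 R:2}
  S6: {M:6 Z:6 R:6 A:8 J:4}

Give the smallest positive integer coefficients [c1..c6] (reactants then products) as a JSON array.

Coefficients: [6, 4, 6, 4, 6, 1]

M: 6·4+4·2 = 32 | 6·0+4·2+6·3+1·6 = 32
Z: 6·1+4·4 = 22 | 6·0+4·4+6·0+1·6 = 22
R: 6·6+4·0 = 36 | 6·3+4·0+6·2+1·6 = 36
A: 6·0+4·2 = 8 | 6·0+4·0+6·0+1·8 = 8
J: 6·0+4·2 = 8 | 6·0+4·1+6·0+1·4 = 8
gcd(6,4,6,4,6,1) = 1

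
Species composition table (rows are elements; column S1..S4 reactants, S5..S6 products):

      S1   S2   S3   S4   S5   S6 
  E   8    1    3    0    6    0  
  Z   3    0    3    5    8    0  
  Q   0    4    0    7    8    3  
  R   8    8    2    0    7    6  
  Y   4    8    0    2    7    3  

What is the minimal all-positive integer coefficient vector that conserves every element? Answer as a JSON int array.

Coefficients: [3, 3, 3, 6, 6, 2]

E: 3·8+3·1+3·3+6·0 = 36 | 6·6+2·0 = 36
Z: 3·3+3·0+3·3+6·5 = 48 | 6·8+2·0 = 48
Q: 3·0+3·4+3·0+6·7 = 54 | 6·8+2·3 = 54
R: 3·8+3·8+3·2+6·0 = 54 | 6·7+2·6 = 54
Y: 3·4+3·8+3·0+6·2 = 48 | 6·7+2·3 = 48
gcd(3,3,3,6,6,2) = 1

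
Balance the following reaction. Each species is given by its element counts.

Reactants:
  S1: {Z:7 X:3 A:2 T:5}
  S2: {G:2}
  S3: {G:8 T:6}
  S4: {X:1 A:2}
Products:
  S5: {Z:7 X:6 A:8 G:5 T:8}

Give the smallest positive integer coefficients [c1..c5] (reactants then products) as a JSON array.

Z: 2·7+1·0+1·0+6·0 = 14 | 2·7 = 14
X: 2·3+1·0+1·0+6·1 = 12 | 2·6 = 12
A: 2·2+1·0+1·0+6·2 = 16 | 2·8 = 16
G: 2·0+1·2+1·8+6·0 = 10 | 2·5 = 10
T: 2·5+1·0+1·6+6·0 = 16 | 2·8 = 16
gcd(2,1,1,6,2) = 1

Coefficients: [2, 1, 1, 6, 2]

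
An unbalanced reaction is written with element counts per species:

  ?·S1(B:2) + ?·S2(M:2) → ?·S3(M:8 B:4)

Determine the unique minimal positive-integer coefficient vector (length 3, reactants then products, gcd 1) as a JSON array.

M: 2·0+4·2 = 8 | 1·8 = 8
B: 2·2+4·0 = 4 | 1·4 = 4
gcd(2,4,1) = 1

Coefficients: [2, 4, 1]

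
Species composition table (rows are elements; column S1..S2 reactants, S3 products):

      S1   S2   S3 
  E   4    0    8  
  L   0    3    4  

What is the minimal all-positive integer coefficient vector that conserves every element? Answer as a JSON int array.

E: 6·4+4·0 = 24 | 3·8 = 24
L: 6·0+4·3 = 12 | 3·4 = 12
gcd(6,4,3) = 1

Coefficients: [6, 4, 3]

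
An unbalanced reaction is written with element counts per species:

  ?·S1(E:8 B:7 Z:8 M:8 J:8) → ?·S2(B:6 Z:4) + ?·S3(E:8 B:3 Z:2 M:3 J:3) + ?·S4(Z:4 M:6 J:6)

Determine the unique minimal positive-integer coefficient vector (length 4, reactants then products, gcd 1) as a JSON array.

Coefficients: [6, 4, 6, 5]

E: 6·8 = 48 | 4·0+6·8+5·0 = 48
B: 6·7 = 42 | 4·6+6·3+5·0 = 42
Z: 6·8 = 48 | 4·4+6·2+5·4 = 48
M: 6·8 = 48 | 4·0+6·3+5·6 = 48
J: 6·8 = 48 | 4·0+6·3+5·6 = 48
gcd(6,4,6,5) = 1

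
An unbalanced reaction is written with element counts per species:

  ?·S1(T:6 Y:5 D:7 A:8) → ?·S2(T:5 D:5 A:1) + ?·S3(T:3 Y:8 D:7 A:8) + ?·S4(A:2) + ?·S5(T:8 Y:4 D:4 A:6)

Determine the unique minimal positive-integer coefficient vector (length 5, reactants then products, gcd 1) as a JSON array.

Coefficients: [4, 2, 2, 4, 1]

T: 4·6 = 24 | 2·5+2·3+4·0+1·8 = 24
Y: 4·5 = 20 | 2·0+2·8+4·0+1·4 = 20
D: 4·7 = 28 | 2·5+2·7+4·0+1·4 = 28
A: 4·8 = 32 | 2·1+2·8+4·2+1·6 = 32
gcd(4,2,2,4,1) = 1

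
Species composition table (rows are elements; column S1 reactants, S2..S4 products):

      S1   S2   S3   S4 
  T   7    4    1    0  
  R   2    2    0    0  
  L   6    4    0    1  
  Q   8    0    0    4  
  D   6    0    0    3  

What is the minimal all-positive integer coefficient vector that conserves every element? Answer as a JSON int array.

Coefficients: [1, 1, 3, 2]

T: 1·7 = 7 | 1·4+3·1+2·0 = 7
R: 1·2 = 2 | 1·2+3·0+2·0 = 2
L: 1·6 = 6 | 1·4+3·0+2·1 = 6
Q: 1·8 = 8 | 1·0+3·0+2·4 = 8
D: 1·6 = 6 | 1·0+3·0+2·3 = 6
gcd(1,1,3,2) = 1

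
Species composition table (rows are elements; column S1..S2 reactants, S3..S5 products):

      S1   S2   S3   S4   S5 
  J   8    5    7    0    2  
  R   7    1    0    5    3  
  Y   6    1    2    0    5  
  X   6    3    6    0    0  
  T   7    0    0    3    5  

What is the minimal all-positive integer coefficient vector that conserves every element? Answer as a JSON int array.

J: 5·8+2·5 = 50 | 6·7+5·0+4·2 = 50
R: 5·7+2·1 = 37 | 6·0+5·5+4·3 = 37
Y: 5·6+2·1 = 32 | 6·2+5·0+4·5 = 32
X: 5·6+2·3 = 36 | 6·6+5·0+4·0 = 36
T: 5·7+2·0 = 35 | 6·0+5·3+4·5 = 35
gcd(5,2,6,5,4) = 1

Coefficients: [5, 2, 6, 5, 4]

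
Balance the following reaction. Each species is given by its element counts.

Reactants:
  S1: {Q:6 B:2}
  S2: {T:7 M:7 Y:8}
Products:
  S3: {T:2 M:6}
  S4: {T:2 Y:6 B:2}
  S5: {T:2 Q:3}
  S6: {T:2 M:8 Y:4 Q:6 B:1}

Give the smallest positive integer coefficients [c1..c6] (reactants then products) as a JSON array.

T: 5·0+4·7 = 28 | 2·2+4·2+6·2+2·2 = 28
M: 5·0+4·7 = 28 | 2·6+4·0+6·0+2·8 = 28
Y: 5·0+4·8 = 32 | 2·0+4·6+6·0+2·4 = 32
Q: 5·6+4·0 = 30 | 2·0+4·0+6·3+2·6 = 30
B: 5·2+4·0 = 10 | 2·0+4·2+6·0+2·1 = 10
gcd(5,4,2,4,6,2) = 1

Coefficients: [5, 4, 2, 4, 6, 2]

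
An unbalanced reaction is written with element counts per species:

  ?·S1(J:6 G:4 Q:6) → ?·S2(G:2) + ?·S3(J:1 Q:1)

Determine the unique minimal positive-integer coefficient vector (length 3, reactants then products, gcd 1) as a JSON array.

Coefficients: [1, 2, 6]

J: 1·6 = 6 | 2·0+6·1 = 6
G: 1·4 = 4 | 2·2+6·0 = 4
Q: 1·6 = 6 | 2·0+6·1 = 6
gcd(1,2,6) = 1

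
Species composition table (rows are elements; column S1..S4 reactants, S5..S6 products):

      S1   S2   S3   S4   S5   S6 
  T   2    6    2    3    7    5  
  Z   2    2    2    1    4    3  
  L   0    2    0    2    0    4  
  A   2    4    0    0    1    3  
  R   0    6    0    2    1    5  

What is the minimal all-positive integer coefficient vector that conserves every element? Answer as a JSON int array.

Coefficients: [4, 2, 5, 6, 4, 4]

T: 4·2+2·6+5·2+6·3 = 48 | 4·7+4·5 = 48
Z: 4·2+2·2+5·2+6·1 = 28 | 4·4+4·3 = 28
L: 4·0+2·2+5·0+6·2 = 16 | 4·0+4·4 = 16
A: 4·2+2·4+5·0+6·0 = 16 | 4·1+4·3 = 16
R: 4·0+2·6+5·0+6·2 = 24 | 4·1+4·5 = 24
gcd(4,2,5,6,4,4) = 1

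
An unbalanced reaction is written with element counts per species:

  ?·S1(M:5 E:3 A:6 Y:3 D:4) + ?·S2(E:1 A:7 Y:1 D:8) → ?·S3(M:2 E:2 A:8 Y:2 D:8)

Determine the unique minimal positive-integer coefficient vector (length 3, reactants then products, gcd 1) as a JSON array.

M: 2·5+4·0 = 10 | 5·2 = 10
E: 2·3+4·1 = 10 | 5·2 = 10
A: 2·6+4·7 = 40 | 5·8 = 40
Y: 2·3+4·1 = 10 | 5·2 = 10
D: 2·4+4·8 = 40 | 5·8 = 40
gcd(2,4,5) = 1

Coefficients: [2, 4, 5]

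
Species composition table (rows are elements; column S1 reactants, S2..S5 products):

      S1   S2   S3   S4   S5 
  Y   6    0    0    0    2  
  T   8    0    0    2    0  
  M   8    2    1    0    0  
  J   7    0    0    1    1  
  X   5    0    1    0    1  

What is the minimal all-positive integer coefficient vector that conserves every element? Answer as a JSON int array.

Coefficients: [1, 3, 2, 4, 3]

Y: 1·6 = 6 | 3·0+2·0+4·0+3·2 = 6
T: 1·8 = 8 | 3·0+2·0+4·2+3·0 = 8
M: 1·8 = 8 | 3·2+2·1+4·0+3·0 = 8
J: 1·7 = 7 | 3·0+2·0+4·1+3·1 = 7
X: 1·5 = 5 | 3·0+2·1+4·0+3·1 = 5
gcd(1,3,2,4,3) = 1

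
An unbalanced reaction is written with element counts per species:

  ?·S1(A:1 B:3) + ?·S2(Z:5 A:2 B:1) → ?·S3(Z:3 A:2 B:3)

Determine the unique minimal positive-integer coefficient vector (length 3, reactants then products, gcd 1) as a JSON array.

Coefficients: [4, 3, 5]

Z: 4·0+3·5 = 15 | 5·3 = 15
A: 4·1+3·2 = 10 | 5·2 = 10
B: 4·3+3·1 = 15 | 5·3 = 15
gcd(4,3,5) = 1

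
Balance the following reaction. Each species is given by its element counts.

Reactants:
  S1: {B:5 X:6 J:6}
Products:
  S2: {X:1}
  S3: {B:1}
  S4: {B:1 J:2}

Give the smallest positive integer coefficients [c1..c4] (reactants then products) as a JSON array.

B: 1·5 = 5 | 6·0+2·1+3·1 = 5
X: 1·6 = 6 | 6·1+2·0+3·0 = 6
J: 1·6 = 6 | 6·0+2·0+3·2 = 6
gcd(1,6,2,3) = 1

Coefficients: [1, 6, 2, 3]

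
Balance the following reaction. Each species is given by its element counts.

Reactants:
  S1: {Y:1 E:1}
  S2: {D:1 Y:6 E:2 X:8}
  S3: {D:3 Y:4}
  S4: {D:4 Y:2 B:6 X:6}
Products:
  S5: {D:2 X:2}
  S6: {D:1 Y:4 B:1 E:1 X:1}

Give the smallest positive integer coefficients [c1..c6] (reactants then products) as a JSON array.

D: 4·0+1·1+3·3+1·4 = 14 | 4·2+6·1 = 14
Y: 4·1+1·6+3·4+1·2 = 24 | 4·0+6·4 = 24
B: 4·0+1·0+3·0+1·6 = 6 | 4·0+6·1 = 6
E: 4·1+1·2+3·0+1·0 = 6 | 4·0+6·1 = 6
X: 4·0+1·8+3·0+1·6 = 14 | 4·2+6·1 = 14
gcd(4,1,3,1,4,6) = 1

Coefficients: [4, 1, 3, 1, 4, 6]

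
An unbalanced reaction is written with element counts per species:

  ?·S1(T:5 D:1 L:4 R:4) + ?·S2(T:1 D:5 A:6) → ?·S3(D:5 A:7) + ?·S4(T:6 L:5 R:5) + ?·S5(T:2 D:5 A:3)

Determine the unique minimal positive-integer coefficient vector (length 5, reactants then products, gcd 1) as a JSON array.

T: 5·5+5·1 = 30 | 3·0+4·6+3·2 = 30
D: 5·1+5·5 = 30 | 3·5+4·0+3·5 = 30
L: 5·4+5·0 = 20 | 3·0+4·5+3·0 = 20
A: 5·0+5·6 = 30 | 3·7+4·0+3·3 = 30
R: 5·4+5·0 = 20 | 3·0+4·5+3·0 = 20
gcd(5,5,3,4,3) = 1

Coefficients: [5, 5, 3, 4, 3]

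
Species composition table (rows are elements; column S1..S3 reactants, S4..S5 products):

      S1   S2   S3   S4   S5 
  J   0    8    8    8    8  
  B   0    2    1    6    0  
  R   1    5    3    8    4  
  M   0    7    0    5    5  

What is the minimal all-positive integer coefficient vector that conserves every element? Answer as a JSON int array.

J: 5·0+5·8+2·8 = 56 | 2·8+5·8 = 56
B: 5·0+5·2+2·1 = 12 | 2·6+5·0 = 12
R: 5·1+5·5+2·3 = 36 | 2·8+5·4 = 36
M: 5·0+5·7+2·0 = 35 | 2·5+5·5 = 35
gcd(5,5,2,2,5) = 1

Coefficients: [5, 5, 2, 2, 5]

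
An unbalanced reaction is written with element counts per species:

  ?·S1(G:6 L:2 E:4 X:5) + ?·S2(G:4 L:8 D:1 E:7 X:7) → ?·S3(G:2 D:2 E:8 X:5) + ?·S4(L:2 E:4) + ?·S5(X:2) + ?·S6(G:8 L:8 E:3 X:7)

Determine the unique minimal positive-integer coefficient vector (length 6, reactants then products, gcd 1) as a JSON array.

G: 5·6+6·4 = 54 | 3·2+5·0+5·0+6·8 = 54
L: 5·2+6·8 = 58 | 3·0+5·2+5·0+6·8 = 58
D: 5·0+6·1 = 6 | 3·2+5·0+5·0+6·0 = 6
E: 5·4+6·7 = 62 | 3·8+5·4+5·0+6·3 = 62
X: 5·5+6·7 = 67 | 3·5+5·0+5·2+6·7 = 67
gcd(5,6,3,5,5,6) = 1

Coefficients: [5, 6, 3, 5, 5, 6]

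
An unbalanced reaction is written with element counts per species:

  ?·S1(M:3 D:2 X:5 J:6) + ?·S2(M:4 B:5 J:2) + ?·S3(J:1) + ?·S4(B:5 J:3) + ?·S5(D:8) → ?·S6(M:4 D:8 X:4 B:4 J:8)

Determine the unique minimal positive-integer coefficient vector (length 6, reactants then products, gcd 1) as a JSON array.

M: 4·3+2·4+6·0+2·0+4·0 = 20 | 5·4 = 20
D: 4·2+2·0+6·0+2·0+4·8 = 40 | 5·8 = 40
X: 4·5+2·0+6·0+2·0+4·0 = 20 | 5·4 = 20
B: 4·0+2·5+6·0+2·5+4·0 = 20 | 5·4 = 20
J: 4·6+2·2+6·1+2·3+4·0 = 40 | 5·8 = 40
gcd(4,2,6,2,4,5) = 1

Coefficients: [4, 2, 6, 2, 4, 5]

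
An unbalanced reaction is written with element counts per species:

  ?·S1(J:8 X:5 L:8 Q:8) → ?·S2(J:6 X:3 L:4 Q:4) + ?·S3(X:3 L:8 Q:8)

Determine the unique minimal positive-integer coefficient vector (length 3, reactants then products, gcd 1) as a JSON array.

Coefficients: [3, 4, 1]

J: 3·8 = 24 | 4·6+1·0 = 24
X: 3·5 = 15 | 4·3+1·3 = 15
L: 3·8 = 24 | 4·4+1·8 = 24
Q: 3·8 = 24 | 4·4+1·8 = 24
gcd(3,4,1) = 1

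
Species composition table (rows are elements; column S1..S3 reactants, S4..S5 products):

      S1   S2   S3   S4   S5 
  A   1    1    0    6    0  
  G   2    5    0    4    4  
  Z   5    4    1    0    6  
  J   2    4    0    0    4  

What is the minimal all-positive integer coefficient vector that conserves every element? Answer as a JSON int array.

A: 2·1+4·1+4·0 = 6 | 1·6+5·0 = 6
G: 2·2+4·5+4·0 = 24 | 1·4+5·4 = 24
Z: 2·5+4·4+4·1 = 30 | 1·0+5·6 = 30
J: 2·2+4·4+4·0 = 20 | 1·0+5·4 = 20
gcd(2,4,4,1,5) = 1

Coefficients: [2, 4, 4, 1, 5]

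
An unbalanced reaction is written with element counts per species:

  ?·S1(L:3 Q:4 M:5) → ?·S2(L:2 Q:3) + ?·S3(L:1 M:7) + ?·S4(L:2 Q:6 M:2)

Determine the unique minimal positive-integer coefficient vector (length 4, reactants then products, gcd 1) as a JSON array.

Coefficients: [6, 6, 4, 1]

L: 6·3 = 18 | 6·2+4·1+1·2 = 18
Q: 6·4 = 24 | 6·3+4·0+1·6 = 24
M: 6·5 = 30 | 6·0+4·7+1·2 = 30
gcd(6,6,4,1) = 1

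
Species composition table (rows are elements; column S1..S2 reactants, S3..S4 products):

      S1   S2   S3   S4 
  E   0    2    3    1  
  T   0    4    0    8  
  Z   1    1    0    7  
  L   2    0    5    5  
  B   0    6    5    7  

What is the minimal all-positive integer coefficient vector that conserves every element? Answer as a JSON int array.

Coefficients: [5, 2, 1, 1]

E: 5·0+2·2 = 4 | 1·3+1·1 = 4
T: 5·0+2·4 = 8 | 1·0+1·8 = 8
Z: 5·1+2·1 = 7 | 1·0+1·7 = 7
L: 5·2+2·0 = 10 | 1·5+1·5 = 10
B: 5·0+2·6 = 12 | 1·5+1·7 = 12
gcd(5,2,1,1) = 1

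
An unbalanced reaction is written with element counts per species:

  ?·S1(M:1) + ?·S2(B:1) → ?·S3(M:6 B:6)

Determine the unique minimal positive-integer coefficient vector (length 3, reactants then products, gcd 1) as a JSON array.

M: 6·1+6·0 = 6 | 1·6 = 6
B: 6·0+6·1 = 6 | 1·6 = 6
gcd(6,6,1) = 1

Coefficients: [6, 6, 1]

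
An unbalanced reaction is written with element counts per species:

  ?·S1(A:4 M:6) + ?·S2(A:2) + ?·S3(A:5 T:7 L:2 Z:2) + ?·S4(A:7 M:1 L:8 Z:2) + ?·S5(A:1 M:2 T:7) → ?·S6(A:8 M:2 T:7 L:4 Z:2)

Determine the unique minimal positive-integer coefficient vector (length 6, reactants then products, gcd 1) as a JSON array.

Coefficients: [1, 4, 4, 2, 2, 6]

A: 1·4+4·2+4·5+2·7+2·1 = 48 | 6·8 = 48
M: 1·6+4·0+4·0+2·1+2·2 = 12 | 6·2 = 12
T: 1·0+4·0+4·7+2·0+2·7 = 42 | 6·7 = 42
L: 1·0+4·0+4·2+2·8+2·0 = 24 | 6·4 = 24
Z: 1·0+4·0+4·2+2·2+2·0 = 12 | 6·2 = 12
gcd(1,4,4,2,2,6) = 1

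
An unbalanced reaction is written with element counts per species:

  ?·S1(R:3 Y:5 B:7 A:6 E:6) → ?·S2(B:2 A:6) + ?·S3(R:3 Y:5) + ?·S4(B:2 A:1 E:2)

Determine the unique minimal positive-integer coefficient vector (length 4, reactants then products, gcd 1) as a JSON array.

R: 2·3 = 6 | 1·0+2·3+6·0 = 6
Y: 2·5 = 10 | 1·0+2·5+6·0 = 10
B: 2·7 = 14 | 1·2+2·0+6·2 = 14
A: 2·6 = 12 | 1·6+2·0+6·1 = 12
E: 2·6 = 12 | 1·0+2·0+6·2 = 12
gcd(2,1,2,6) = 1

Coefficients: [2, 1, 2, 6]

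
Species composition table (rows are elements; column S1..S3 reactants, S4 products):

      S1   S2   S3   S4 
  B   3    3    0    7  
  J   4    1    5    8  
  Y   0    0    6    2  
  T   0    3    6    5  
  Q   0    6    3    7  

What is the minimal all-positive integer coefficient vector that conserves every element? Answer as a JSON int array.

B: 4·3+3·3+1·0 = 21 | 3·7 = 21
J: 4·4+3·1+1·5 = 24 | 3·8 = 24
Y: 4·0+3·0+1·6 = 6 | 3·2 = 6
T: 4·0+3·3+1·6 = 15 | 3·5 = 15
Q: 4·0+3·6+1·3 = 21 | 3·7 = 21
gcd(4,3,1,3) = 1

Coefficients: [4, 3, 1, 3]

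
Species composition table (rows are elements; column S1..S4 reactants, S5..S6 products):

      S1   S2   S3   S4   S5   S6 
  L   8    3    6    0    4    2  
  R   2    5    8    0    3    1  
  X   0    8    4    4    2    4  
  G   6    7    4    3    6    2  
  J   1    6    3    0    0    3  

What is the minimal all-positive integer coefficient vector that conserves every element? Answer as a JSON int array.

L: 3·8+2·3+1·6+4·0 = 36 | 6·4+6·2 = 36
R: 3·2+2·5+1·8+4·0 = 24 | 6·3+6·1 = 24
X: 3·0+2·8+1·4+4·4 = 36 | 6·2+6·4 = 36
G: 3·6+2·7+1·4+4·3 = 48 | 6·6+6·2 = 48
J: 3·1+2·6+1·3+4·0 = 18 | 6·0+6·3 = 18
gcd(3,2,1,4,6,6) = 1

Coefficients: [3, 2, 1, 4, 6, 6]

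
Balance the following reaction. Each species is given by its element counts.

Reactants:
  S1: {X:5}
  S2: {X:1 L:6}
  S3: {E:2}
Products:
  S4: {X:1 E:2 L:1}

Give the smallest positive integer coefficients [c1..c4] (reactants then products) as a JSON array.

X: 1·5+1·1+6·0 = 6 | 6·1 = 6
E: 1·0+1·0+6·2 = 12 | 6·2 = 12
L: 1·0+1·6+6·0 = 6 | 6·1 = 6
gcd(1,1,6,6) = 1

Coefficients: [1, 1, 6, 6]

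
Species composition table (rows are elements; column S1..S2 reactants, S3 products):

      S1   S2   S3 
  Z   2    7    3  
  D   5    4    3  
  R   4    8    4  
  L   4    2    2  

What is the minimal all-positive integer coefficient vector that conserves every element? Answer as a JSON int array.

Z: 1·2+1·7 = 9 | 3·3 = 9
D: 1·5+1·4 = 9 | 3·3 = 9
R: 1·4+1·8 = 12 | 3·4 = 12
L: 1·4+1·2 = 6 | 3·2 = 6
gcd(1,1,3) = 1

Coefficients: [1, 1, 3]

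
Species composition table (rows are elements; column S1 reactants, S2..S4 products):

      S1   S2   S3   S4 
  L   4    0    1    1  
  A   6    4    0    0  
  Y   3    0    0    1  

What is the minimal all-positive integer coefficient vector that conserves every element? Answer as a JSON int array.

Coefficients: [2, 3, 2, 6]

L: 2·4 = 8 | 3·0+2·1+6·1 = 8
A: 2·6 = 12 | 3·4+2·0+6·0 = 12
Y: 2·3 = 6 | 3·0+2·0+6·1 = 6
gcd(2,3,2,6) = 1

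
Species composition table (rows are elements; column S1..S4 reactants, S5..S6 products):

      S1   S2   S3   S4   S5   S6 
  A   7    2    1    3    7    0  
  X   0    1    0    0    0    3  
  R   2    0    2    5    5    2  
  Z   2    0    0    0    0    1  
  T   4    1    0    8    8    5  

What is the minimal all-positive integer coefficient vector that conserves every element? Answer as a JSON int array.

Coefficients: [1, 6, 1, 5, 5, 2]

A: 1·7+6·2+1·1+5·3 = 35 | 5·7+2·0 = 35
X: 1·0+6·1+1·0+5·0 = 6 | 5·0+2·3 = 6
R: 1·2+6·0+1·2+5·5 = 29 | 5·5+2·2 = 29
Z: 1·2+6·0+1·0+5·0 = 2 | 5·0+2·1 = 2
T: 1·4+6·1+1·0+5·8 = 50 | 5·8+2·5 = 50
gcd(1,6,1,5,5,2) = 1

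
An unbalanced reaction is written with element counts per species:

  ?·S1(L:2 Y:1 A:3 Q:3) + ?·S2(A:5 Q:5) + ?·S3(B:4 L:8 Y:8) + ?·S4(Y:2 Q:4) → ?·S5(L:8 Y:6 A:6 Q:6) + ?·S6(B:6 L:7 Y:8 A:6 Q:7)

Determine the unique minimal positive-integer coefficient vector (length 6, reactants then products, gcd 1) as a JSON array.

B: 6·0+6·0+6·4+1·0 = 24 | 4·0+4·6 = 24
L: 6·2+6·0+6·8+1·0 = 60 | 4·8+4·7 = 60
Y: 6·1+6·0+6·8+1·2 = 56 | 4·6+4·8 = 56
A: 6·3+6·5+6·0+1·0 = 48 | 4·6+4·6 = 48
Q: 6·3+6·5+6·0+1·4 = 52 | 4·6+4·7 = 52
gcd(6,6,6,1,4,4) = 1

Coefficients: [6, 6, 6, 1, 4, 4]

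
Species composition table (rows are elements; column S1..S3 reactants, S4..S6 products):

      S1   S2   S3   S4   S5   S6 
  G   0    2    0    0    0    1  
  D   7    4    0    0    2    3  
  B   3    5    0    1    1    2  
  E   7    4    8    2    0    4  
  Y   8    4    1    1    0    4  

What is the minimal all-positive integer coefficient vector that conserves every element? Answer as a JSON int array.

G: 2·0+3·2+1·0 = 6 | 5·0+4·0+6·1 = 6
D: 2·7+3·4+1·0 = 26 | 5·0+4·2+6·3 = 26
B: 2·3+3·5+1·0 = 21 | 5·1+4·1+6·2 = 21
E: 2·7+3·4+1·8 = 34 | 5·2+4·0+6·4 = 34
Y: 2·8+3·4+1·1 = 29 | 5·1+4·0+6·4 = 29
gcd(2,3,1,5,4,6) = 1

Coefficients: [2, 3, 1, 5, 4, 6]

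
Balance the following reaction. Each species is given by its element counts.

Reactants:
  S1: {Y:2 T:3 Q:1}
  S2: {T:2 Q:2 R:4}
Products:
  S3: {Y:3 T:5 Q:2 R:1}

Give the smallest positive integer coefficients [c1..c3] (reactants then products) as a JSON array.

Y: 6·2+1·0 = 12 | 4·3 = 12
T: 6·3+1·2 = 20 | 4·5 = 20
Q: 6·1+1·2 = 8 | 4·2 = 8
R: 6·0+1·4 = 4 | 4·1 = 4
gcd(6,1,4) = 1

Coefficients: [6, 1, 4]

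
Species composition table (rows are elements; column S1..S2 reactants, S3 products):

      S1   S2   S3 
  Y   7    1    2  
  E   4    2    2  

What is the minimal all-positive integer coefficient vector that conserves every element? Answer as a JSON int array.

Coefficients: [1, 3, 5]

Y: 1·7+3·1 = 10 | 5·2 = 10
E: 1·4+3·2 = 10 | 5·2 = 10
gcd(1,3,5) = 1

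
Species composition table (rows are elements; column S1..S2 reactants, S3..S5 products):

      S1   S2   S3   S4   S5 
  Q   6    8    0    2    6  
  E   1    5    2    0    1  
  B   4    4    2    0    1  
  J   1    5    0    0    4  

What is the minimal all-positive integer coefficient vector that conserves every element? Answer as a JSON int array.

Q: 1·6+3·8 = 30 | 6·0+3·2+4·6 = 30
E: 1·1+3·5 = 16 | 6·2+3·0+4·1 = 16
B: 1·4+3·4 = 16 | 6·2+3·0+4·1 = 16
J: 1·1+3·5 = 16 | 6·0+3·0+4·4 = 16
gcd(1,3,6,3,4) = 1

Coefficients: [1, 3, 6, 3, 4]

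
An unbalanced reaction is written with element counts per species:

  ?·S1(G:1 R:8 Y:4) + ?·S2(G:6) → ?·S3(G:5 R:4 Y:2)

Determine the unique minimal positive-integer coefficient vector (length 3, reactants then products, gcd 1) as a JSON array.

G: 2·1+3·6 = 20 | 4·5 = 20
R: 2·8+3·0 = 16 | 4·4 = 16
Y: 2·4+3·0 = 8 | 4·2 = 8
gcd(2,3,4) = 1

Coefficients: [2, 3, 4]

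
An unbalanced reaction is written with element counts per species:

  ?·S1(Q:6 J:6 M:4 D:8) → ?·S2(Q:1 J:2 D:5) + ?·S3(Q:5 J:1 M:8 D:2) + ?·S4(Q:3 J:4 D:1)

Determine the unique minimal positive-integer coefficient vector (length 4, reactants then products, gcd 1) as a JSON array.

Coefficients: [4, 5, 2, 3]

Q: 4·6 = 24 | 5·1+2·5+3·3 = 24
J: 4·6 = 24 | 5·2+2·1+3·4 = 24
M: 4·4 = 16 | 5·0+2·8+3·0 = 16
D: 4·8 = 32 | 5·5+2·2+3·1 = 32
gcd(4,5,2,3) = 1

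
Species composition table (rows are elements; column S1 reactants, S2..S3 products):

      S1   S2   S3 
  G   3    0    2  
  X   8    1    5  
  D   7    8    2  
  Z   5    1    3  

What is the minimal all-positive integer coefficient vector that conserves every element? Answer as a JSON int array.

G: 2·3 = 6 | 1·0+3·2 = 6
X: 2·8 = 16 | 1·1+3·5 = 16
D: 2·7 = 14 | 1·8+3·2 = 14
Z: 2·5 = 10 | 1·1+3·3 = 10
gcd(2,1,3) = 1

Coefficients: [2, 1, 3]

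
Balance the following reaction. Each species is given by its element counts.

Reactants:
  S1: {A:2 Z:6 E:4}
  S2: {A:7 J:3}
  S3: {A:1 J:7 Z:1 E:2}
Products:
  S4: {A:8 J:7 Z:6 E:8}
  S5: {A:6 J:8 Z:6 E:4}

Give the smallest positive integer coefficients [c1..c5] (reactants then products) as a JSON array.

A: 6·2+4·7+6·1 = 46 | 2·8+5·6 = 46
J: 6·0+4·3+6·7 = 54 | 2·7+5·8 = 54
Z: 6·6+4·0+6·1 = 42 | 2·6+5·6 = 42
E: 6·4+4·0+6·2 = 36 | 2·8+5·4 = 36
gcd(6,4,6,2,5) = 1

Coefficients: [6, 4, 6, 2, 5]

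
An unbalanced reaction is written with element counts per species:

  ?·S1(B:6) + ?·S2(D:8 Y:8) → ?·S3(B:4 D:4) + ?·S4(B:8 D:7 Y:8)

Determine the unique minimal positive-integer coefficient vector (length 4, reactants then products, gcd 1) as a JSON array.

Coefficients: [6, 4, 1, 4]

B: 6·6+4·0 = 36 | 1·4+4·8 = 36
D: 6·0+4·8 = 32 | 1·4+4·7 = 32
Y: 6·0+4·8 = 32 | 1·0+4·8 = 32
gcd(6,4,1,4) = 1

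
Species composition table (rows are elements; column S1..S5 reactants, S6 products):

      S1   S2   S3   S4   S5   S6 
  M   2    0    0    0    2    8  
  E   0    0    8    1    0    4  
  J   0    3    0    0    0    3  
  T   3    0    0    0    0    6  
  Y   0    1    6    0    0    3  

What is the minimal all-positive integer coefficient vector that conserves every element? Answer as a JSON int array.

M: 6·2+3·0+1·0+4·0+6·2 = 24 | 3·8 = 24
E: 6·0+3·0+1·8+4·1+6·0 = 12 | 3·4 = 12
J: 6·0+3·3+1·0+4·0+6·0 = 9 | 3·3 = 9
T: 6·3+3·0+1·0+4·0+6·0 = 18 | 3·6 = 18
Y: 6·0+3·1+1·6+4·0+6·0 = 9 | 3·3 = 9
gcd(6,3,1,4,6,3) = 1

Coefficients: [6, 3, 1, 4, 6, 3]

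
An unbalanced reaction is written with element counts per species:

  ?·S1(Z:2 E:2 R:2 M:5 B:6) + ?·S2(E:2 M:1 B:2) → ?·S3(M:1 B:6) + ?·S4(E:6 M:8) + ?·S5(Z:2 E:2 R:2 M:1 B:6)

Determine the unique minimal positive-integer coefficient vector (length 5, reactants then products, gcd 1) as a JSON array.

Coefficients: [3, 6, 2, 2, 3]

Z: 3·2+6·0 = 6 | 2·0+2·0+3·2 = 6
E: 3·2+6·2 = 18 | 2·0+2·6+3·2 = 18
R: 3·2+6·0 = 6 | 2·0+2·0+3·2 = 6
M: 3·5+6·1 = 21 | 2·1+2·8+3·1 = 21
B: 3·6+6·2 = 30 | 2·6+2·0+3·6 = 30
gcd(3,6,2,2,3) = 1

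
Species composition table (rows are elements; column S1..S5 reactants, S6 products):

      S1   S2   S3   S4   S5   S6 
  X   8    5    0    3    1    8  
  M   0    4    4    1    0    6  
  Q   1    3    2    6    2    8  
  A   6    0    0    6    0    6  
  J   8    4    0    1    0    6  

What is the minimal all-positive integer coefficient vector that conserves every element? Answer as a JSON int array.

X: 3·8+1·5+6·0+2·3+5·1 = 40 | 5·8 = 40
M: 3·0+1·4+6·4+2·1+5·0 = 30 | 5·6 = 30
Q: 3·1+1·3+6·2+2·6+5·2 = 40 | 5·8 = 40
A: 3·6+1·0+6·0+2·6+5·0 = 30 | 5·6 = 30
J: 3·8+1·4+6·0+2·1+5·0 = 30 | 5·6 = 30
gcd(3,1,6,2,5,5) = 1

Coefficients: [3, 1, 6, 2, 5, 5]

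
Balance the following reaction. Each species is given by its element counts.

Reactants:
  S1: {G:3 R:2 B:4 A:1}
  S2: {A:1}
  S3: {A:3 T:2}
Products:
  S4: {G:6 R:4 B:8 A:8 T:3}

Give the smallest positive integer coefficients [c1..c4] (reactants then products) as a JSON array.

G: 4·3+3·0+3·0 = 12 | 2·6 = 12
R: 4·2+3·0+3·0 = 8 | 2·4 = 8
B: 4·4+3·0+3·0 = 16 | 2·8 = 16
A: 4·1+3·1+3·3 = 16 | 2·8 = 16
T: 4·0+3·0+3·2 = 6 | 2·3 = 6
gcd(4,3,3,2) = 1

Coefficients: [4, 3, 3, 2]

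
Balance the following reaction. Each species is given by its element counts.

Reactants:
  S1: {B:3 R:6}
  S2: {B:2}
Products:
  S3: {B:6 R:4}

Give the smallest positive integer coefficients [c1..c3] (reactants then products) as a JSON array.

Coefficients: [2, 6, 3]

B: 2·3+6·2 = 18 | 3·6 = 18
R: 2·6+6·0 = 12 | 3·4 = 12
gcd(2,6,3) = 1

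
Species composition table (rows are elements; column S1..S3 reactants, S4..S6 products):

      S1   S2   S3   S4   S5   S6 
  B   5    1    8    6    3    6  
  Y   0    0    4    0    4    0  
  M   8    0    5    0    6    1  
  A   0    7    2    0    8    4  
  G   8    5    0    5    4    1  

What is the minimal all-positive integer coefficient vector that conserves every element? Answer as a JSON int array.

Coefficients: [1, 6, 5, 3, 5, 3]

B: 1·5+6·1+5·8 = 51 | 3·6+5·3+3·6 = 51
Y: 1·0+6·0+5·4 = 20 | 3·0+5·4+3·0 = 20
M: 1·8+6·0+5·5 = 33 | 3·0+5·6+3·1 = 33
A: 1·0+6·7+5·2 = 52 | 3·0+5·8+3·4 = 52
G: 1·8+6·5+5·0 = 38 | 3·5+5·4+3·1 = 38
gcd(1,6,5,3,5,3) = 1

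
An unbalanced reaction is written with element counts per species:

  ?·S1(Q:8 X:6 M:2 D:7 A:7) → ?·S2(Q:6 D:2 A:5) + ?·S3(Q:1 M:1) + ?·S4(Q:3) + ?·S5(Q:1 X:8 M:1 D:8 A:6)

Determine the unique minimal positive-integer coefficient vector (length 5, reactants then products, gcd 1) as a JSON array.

Coefficients: [4, 2, 5, 4, 3]

Q: 4·8 = 32 | 2·6+5·1+4·3+3·1 = 32
X: 4·6 = 24 | 2·0+5·0+4·0+3·8 = 24
M: 4·2 = 8 | 2·0+5·1+4·0+3·1 = 8
D: 4·7 = 28 | 2·2+5·0+4·0+3·8 = 28
A: 4·7 = 28 | 2·5+5·0+4·0+3·6 = 28
gcd(4,2,5,4,3) = 1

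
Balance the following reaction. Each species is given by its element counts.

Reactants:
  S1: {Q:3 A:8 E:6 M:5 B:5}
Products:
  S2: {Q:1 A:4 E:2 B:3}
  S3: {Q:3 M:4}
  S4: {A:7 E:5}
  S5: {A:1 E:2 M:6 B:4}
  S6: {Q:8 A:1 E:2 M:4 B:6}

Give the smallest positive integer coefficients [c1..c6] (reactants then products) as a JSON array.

Coefficients: [6, 4, 2, 4, 3, 1]

Q: 6·3 = 18 | 4·1+2·3+4·0+3·0+1·8 = 18
A: 6·8 = 48 | 4·4+2·0+4·7+3·1+1·1 = 48
E: 6·6 = 36 | 4·2+2·0+4·5+3·2+1·2 = 36
M: 6·5 = 30 | 4·0+2·4+4·0+3·6+1·4 = 30
B: 6·5 = 30 | 4·3+2·0+4·0+3·4+1·6 = 30
gcd(6,4,2,4,3,1) = 1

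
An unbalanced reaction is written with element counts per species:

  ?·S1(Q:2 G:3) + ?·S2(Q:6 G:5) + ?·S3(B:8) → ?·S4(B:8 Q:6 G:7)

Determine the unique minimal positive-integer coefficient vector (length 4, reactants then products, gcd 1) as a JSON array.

Coefficients: [3, 1, 2, 2]

B: 3·0+1·0+2·8 = 16 | 2·8 = 16
Q: 3·2+1·6+2·0 = 12 | 2·6 = 12
G: 3·3+1·5+2·0 = 14 | 2·7 = 14
gcd(3,1,2,2) = 1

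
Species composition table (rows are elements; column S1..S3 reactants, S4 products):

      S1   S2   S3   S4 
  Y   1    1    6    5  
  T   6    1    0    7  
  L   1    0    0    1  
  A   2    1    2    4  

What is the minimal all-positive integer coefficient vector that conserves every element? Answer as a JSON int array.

Coefficients: [2, 2, 1, 2]

Y: 2·1+2·1+1·6 = 10 | 2·5 = 10
T: 2·6+2·1+1·0 = 14 | 2·7 = 14
L: 2·1+2·0+1·0 = 2 | 2·1 = 2
A: 2·2+2·1+1·2 = 8 | 2·4 = 8
gcd(2,2,1,2) = 1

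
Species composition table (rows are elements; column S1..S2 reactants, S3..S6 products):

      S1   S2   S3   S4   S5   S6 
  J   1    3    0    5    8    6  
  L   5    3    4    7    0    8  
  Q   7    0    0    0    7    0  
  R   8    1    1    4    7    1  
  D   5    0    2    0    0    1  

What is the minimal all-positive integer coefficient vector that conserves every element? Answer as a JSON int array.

Coefficients: [1, 6, 2, 1, 1, 1]

J: 1·1+6·3 = 19 | 2·0+1·5+1·8+1·6 = 19
L: 1·5+6·3 = 23 | 2·4+1·7+1·0+1·8 = 23
Q: 1·7+6·0 = 7 | 2·0+1·0+1·7+1·0 = 7
R: 1·8+6·1 = 14 | 2·1+1·4+1·7+1·1 = 14
D: 1·5+6·0 = 5 | 2·2+1·0+1·0+1·1 = 5
gcd(1,6,2,1,1,1) = 1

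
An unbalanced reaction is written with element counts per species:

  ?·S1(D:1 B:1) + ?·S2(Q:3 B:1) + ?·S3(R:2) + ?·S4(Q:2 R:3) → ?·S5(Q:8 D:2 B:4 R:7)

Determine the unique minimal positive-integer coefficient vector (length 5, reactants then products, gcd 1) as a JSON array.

Q: 2·0+2·3+2·0+1·2 = 8 | 1·8 = 8
D: 2·1+2·0+2·0+1·0 = 2 | 1·2 = 2
B: 2·1+2·1+2·0+1·0 = 4 | 1·4 = 4
R: 2·0+2·0+2·2+1·3 = 7 | 1·7 = 7
gcd(2,2,2,1,1) = 1

Coefficients: [2, 2, 2, 1, 1]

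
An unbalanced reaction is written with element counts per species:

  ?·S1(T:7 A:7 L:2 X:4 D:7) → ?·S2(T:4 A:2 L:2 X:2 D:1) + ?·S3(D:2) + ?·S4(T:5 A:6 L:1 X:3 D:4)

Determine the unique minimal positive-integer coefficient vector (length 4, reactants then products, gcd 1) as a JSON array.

Coefficients: [4, 2, 5, 4]

T: 4·7 = 28 | 2·4+5·0+4·5 = 28
A: 4·7 = 28 | 2·2+5·0+4·6 = 28
L: 4·2 = 8 | 2·2+5·0+4·1 = 8
X: 4·4 = 16 | 2·2+5·0+4·3 = 16
D: 4·7 = 28 | 2·1+5·2+4·4 = 28
gcd(4,2,5,4) = 1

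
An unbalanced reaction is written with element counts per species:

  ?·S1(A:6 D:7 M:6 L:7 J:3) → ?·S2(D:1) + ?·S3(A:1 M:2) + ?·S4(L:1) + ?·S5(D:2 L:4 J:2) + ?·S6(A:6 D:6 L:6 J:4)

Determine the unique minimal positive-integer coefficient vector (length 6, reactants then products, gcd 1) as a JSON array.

Coefficients: [2, 6, 6, 4, 1, 1]

A: 2·6 = 12 | 6·0+6·1+4·0+1·0+1·6 = 12
D: 2·7 = 14 | 6·1+6·0+4·0+1·2+1·6 = 14
M: 2·6 = 12 | 6·0+6·2+4·0+1·0+1·0 = 12
L: 2·7 = 14 | 6·0+6·0+4·1+1·4+1·6 = 14
J: 2·3 = 6 | 6·0+6·0+4·0+1·2+1·4 = 6
gcd(2,6,6,4,1,1) = 1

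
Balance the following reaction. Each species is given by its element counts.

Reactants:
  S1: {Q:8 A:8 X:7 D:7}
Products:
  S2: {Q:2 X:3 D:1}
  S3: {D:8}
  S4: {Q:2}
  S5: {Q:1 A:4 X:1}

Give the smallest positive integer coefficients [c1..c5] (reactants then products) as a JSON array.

Coefficients: [3, 5, 2, 4, 6]

Q: 3·8 = 24 | 5·2+2·0+4·2+6·1 = 24
A: 3·8 = 24 | 5·0+2·0+4·0+6·4 = 24
X: 3·7 = 21 | 5·3+2·0+4·0+6·1 = 21
D: 3·7 = 21 | 5·1+2·8+4·0+6·0 = 21
gcd(3,5,2,4,6) = 1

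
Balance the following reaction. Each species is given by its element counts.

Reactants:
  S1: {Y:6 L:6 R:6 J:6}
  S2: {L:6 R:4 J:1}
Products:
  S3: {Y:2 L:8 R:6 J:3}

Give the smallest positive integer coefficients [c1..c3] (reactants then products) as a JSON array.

Y: 1·6+3·0 = 6 | 3·2 = 6
L: 1·6+3·6 = 24 | 3·8 = 24
R: 1·6+3·4 = 18 | 3·6 = 18
J: 1·6+3·1 = 9 | 3·3 = 9
gcd(1,3,3) = 1

Coefficients: [1, 3, 3]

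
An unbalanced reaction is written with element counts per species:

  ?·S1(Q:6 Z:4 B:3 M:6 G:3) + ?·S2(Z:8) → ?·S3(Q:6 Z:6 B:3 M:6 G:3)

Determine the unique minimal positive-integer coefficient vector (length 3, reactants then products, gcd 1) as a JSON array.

Q: 4·6+1·0 = 24 | 4·6 = 24
Z: 4·4+1·8 = 24 | 4·6 = 24
B: 4·3+1·0 = 12 | 4·3 = 12
M: 4·6+1·0 = 24 | 4·6 = 24
G: 4·3+1·0 = 12 | 4·3 = 12
gcd(4,1,4) = 1

Coefficients: [4, 1, 4]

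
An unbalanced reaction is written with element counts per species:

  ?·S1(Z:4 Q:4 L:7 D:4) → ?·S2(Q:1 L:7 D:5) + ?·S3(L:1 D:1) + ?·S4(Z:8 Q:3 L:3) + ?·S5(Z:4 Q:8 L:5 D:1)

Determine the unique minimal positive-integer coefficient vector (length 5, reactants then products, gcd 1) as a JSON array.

Z: 3·4 = 12 | 1·0+6·0+1·8+1·4 = 12
Q: 3·4 = 12 | 1·1+6·0+1·3+1·8 = 12
L: 3·7 = 21 | 1·7+6·1+1·3+1·5 = 21
D: 3·4 = 12 | 1·5+6·1+1·0+1·1 = 12
gcd(3,1,6,1,1) = 1

Coefficients: [3, 1, 6, 1, 1]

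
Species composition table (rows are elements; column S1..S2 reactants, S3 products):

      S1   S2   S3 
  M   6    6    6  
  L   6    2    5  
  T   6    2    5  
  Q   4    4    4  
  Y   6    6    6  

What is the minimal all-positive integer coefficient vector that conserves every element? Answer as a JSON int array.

M: 3·6+1·6 = 24 | 4·6 = 24
L: 3·6+1·2 = 20 | 4·5 = 20
T: 3·6+1·2 = 20 | 4·5 = 20
Q: 3·4+1·4 = 16 | 4·4 = 16
Y: 3·6+1·6 = 24 | 4·6 = 24
gcd(3,1,4) = 1

Coefficients: [3, 1, 4]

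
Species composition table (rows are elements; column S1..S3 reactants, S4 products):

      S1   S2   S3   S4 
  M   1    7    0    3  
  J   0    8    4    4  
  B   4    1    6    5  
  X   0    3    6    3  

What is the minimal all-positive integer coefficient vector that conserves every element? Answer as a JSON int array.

M: 2·1+1·7+1·0 = 9 | 3·3 = 9
J: 2·0+1·8+1·4 = 12 | 3·4 = 12
B: 2·4+1·1+1·6 = 15 | 3·5 = 15
X: 2·0+1·3+1·6 = 9 | 3·3 = 9
gcd(2,1,1,3) = 1

Coefficients: [2, 1, 1, 3]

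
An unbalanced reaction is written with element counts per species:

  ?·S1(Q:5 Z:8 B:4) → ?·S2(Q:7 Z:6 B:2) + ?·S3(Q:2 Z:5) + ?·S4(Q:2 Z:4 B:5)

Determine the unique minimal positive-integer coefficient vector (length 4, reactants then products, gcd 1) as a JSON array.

Q: 3·5 = 15 | 1·7+2·2+2·2 = 15
Z: 3·8 = 24 | 1·6+2·5+2·4 = 24
B: 3·4 = 12 | 1·2+2·0+2·5 = 12
gcd(3,1,2,2) = 1

Coefficients: [3, 1, 2, 2]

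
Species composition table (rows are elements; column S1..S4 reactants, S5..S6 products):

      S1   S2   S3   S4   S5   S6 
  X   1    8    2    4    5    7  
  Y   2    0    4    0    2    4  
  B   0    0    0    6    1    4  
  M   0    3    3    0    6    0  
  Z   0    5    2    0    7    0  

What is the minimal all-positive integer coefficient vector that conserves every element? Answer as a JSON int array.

X: 6·1+2·8+2·2+3·4 = 38 | 2·5+4·7 = 38
Y: 6·2+2·0+2·4+3·0 = 20 | 2·2+4·4 = 20
B: 6·0+2·0+2·0+3·6 = 18 | 2·1+4·4 = 18
M: 6·0+2·3+2·3+3·0 = 12 | 2·6+4·0 = 12
Z: 6·0+2·5+2·2+3·0 = 14 | 2·7+4·0 = 14
gcd(6,2,2,3,2,4) = 1

Coefficients: [6, 2, 2, 3, 2, 4]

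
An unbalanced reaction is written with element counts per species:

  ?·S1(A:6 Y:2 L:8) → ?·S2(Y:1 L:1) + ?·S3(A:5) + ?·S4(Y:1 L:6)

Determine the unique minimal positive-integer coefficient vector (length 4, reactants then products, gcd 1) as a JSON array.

Coefficients: [5, 4, 6, 6]

A: 5·6 = 30 | 4·0+6·5+6·0 = 30
Y: 5·2 = 10 | 4·1+6·0+6·1 = 10
L: 5·8 = 40 | 4·1+6·0+6·6 = 40
gcd(5,4,6,6) = 1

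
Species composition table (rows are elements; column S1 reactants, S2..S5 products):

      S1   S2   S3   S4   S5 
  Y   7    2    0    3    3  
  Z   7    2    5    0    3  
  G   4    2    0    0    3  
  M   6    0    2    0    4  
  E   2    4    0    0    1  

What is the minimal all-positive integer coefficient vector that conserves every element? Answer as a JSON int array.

Coefficients: [5, 1, 3, 5, 6]

Y: 5·7 = 35 | 1·2+3·0+5·3+6·3 = 35
Z: 5·7 = 35 | 1·2+3·5+5·0+6·3 = 35
G: 5·4 = 20 | 1·2+3·0+5·0+6·3 = 20
M: 5·6 = 30 | 1·0+3·2+5·0+6·4 = 30
E: 5·2 = 10 | 1·4+3·0+5·0+6·1 = 10
gcd(5,1,3,5,6) = 1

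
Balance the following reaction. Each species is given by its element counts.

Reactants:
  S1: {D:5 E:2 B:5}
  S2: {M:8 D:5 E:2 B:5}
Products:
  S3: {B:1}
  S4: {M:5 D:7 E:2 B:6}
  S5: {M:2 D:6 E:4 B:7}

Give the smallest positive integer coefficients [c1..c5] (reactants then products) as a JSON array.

M: 5·0+3·8 = 24 | 2·0+4·5+2·2 = 24
D: 5·5+3·5 = 40 | 2·0+4·7+2·6 = 40
E: 5·2+3·2 = 16 | 2·0+4·2+2·4 = 16
B: 5·5+3·5 = 40 | 2·1+4·6+2·7 = 40
gcd(5,3,2,4,2) = 1

Coefficients: [5, 3, 2, 4, 2]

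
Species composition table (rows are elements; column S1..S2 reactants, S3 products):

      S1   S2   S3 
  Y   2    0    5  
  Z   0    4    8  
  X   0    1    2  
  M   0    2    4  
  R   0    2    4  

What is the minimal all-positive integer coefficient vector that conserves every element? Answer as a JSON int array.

Coefficients: [5, 4, 2]

Y: 5·2+4·0 = 10 | 2·5 = 10
Z: 5·0+4·4 = 16 | 2·8 = 16
X: 5·0+4·1 = 4 | 2·2 = 4
M: 5·0+4·2 = 8 | 2·4 = 8
R: 5·0+4·2 = 8 | 2·4 = 8
gcd(5,4,2) = 1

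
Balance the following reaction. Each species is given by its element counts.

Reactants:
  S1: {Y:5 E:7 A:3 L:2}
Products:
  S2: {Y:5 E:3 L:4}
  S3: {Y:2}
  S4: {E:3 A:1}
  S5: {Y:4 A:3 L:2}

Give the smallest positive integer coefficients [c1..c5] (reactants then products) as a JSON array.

Coefficients: [3, 1, 3, 6, 1]

Y: 3·5 = 15 | 1·5+3·2+6·0+1·4 = 15
E: 3·7 = 21 | 1·3+3·0+6·3+1·0 = 21
A: 3·3 = 9 | 1·0+3·0+6·1+1·3 = 9
L: 3·2 = 6 | 1·4+3·0+6·0+1·2 = 6
gcd(3,1,3,6,1) = 1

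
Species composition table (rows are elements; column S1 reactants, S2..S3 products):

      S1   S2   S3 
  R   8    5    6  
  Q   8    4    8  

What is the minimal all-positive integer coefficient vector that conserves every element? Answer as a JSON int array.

R: 2·8 = 16 | 2·5+1·6 = 16
Q: 2·8 = 16 | 2·4+1·8 = 16
gcd(2,2,1) = 1

Coefficients: [2, 2, 1]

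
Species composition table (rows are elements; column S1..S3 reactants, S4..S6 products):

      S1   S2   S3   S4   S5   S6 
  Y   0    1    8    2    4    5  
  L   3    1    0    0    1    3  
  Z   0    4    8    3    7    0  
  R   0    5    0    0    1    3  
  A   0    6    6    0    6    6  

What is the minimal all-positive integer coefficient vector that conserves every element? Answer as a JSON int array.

Coefficients: [4, 3, 6, 6, 6, 3]

Y: 4·0+3·1+6·8 = 51 | 6·2+6·4+3·5 = 51
L: 4·3+3·1+6·0 = 15 | 6·0+6·1+3·3 = 15
Z: 4·0+3·4+6·8 = 60 | 6·3+6·7+3·0 = 60
R: 4·0+3·5+6·0 = 15 | 6·0+6·1+3·3 = 15
A: 4·0+3·6+6·6 = 54 | 6·0+6·6+3·6 = 54
gcd(4,3,6,6,6,3) = 1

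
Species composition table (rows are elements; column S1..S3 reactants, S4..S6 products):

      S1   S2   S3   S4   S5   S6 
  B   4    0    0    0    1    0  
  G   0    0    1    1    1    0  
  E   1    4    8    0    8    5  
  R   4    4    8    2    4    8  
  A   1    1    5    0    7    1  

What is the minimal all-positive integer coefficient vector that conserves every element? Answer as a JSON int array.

Coefficients: [1, 2, 6, 2, 4, 5]

B: 1·4+2·0+6·0 = 4 | 2·0+4·1+5·0 = 4
G: 1·0+2·0+6·1 = 6 | 2·1+4·1+5·0 = 6
E: 1·1+2·4+6·8 = 57 | 2·0+4·8+5·5 = 57
R: 1·4+2·4+6·8 = 60 | 2·2+4·4+5·8 = 60
A: 1·1+2·1+6·5 = 33 | 2·0+4·7+5·1 = 33
gcd(1,2,6,2,4,5) = 1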